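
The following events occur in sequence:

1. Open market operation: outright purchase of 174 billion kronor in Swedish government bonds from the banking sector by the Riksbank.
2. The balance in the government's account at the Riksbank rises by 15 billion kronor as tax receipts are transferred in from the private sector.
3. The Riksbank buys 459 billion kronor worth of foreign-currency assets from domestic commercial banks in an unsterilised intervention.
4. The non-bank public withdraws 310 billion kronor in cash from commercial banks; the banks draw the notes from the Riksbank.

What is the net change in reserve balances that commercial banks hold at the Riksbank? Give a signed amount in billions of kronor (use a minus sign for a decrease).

+308 billion

Riksbank balance sheet:
  Assets:      Securities +174B, Foreign assets +459B
  Liabilities: Bank reserves +308B, Currency in circulation +310B, Government deposits +15B
Commercial banking system:
  Assets:      Reserves at CB +308B, Securities −174B, Foreign assets −459B
  Liabilities: Checkable deposits −325B
So the change in reserve balances that commercial banks hold at the Riksbank is +308 billion.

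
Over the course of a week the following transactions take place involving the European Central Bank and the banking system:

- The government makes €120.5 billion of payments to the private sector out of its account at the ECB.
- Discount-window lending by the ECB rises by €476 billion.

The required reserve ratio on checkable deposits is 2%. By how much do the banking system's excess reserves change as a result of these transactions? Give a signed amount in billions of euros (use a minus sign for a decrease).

+€594.09 billion

Government spending €120.5 billion: reserves +€120.5B, deposits +€120.5B.
Discount-window loan €476 billion: reserves +€476B, deposits 0.
Totals: Δreserves = +€596.5B, Δdeposits = +€120.5B.
Δrequired reserves = 2% × +€120.5B = +€2.41B.
Δexcess reserves = Δreserves − Δrequired = +€596.5B − (+€2.41B) = +€594.09 billion.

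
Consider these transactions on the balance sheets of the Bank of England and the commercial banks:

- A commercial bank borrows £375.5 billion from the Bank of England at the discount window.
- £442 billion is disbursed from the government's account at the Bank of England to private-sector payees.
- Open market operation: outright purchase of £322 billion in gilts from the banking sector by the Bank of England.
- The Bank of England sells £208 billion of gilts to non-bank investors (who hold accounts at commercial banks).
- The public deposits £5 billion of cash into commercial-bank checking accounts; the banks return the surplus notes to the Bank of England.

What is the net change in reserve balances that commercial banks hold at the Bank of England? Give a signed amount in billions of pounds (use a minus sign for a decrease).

Discount-window loan £375.5 billion: the loan is credited to the bank's reserve account → +£375.5B.
Government spending £442 billion: government payments flow into bank reserve accounts → +£442B.
OMO purchase (from banks) £322 billion: the Bank of England pays by crediting reserve accounts → +£322B.
Asset sale (to non-banks) £208 billion: the non-bank buyers' banks settle from reserves → −£208B.
Currency deposit £5 billion: returned notes are swapped for reserve credit → +£5B.
Net: 375.5 + 442 + 322 − 208 + 5 = +£936.5 billion.

+£936.5 billion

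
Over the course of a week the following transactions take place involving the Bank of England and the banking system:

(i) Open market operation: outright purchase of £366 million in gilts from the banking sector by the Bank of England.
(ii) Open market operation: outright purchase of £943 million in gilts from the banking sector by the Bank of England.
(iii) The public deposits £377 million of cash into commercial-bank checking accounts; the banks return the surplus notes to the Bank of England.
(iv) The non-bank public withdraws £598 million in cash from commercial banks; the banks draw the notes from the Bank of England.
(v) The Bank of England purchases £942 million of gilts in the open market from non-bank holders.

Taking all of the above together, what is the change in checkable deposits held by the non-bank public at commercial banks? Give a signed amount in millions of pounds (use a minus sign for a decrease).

+£721 million

Bank of England balance sheet:
  Assets:      Securities +£2251M
  Liabilities: Bank reserves +£2030M, Currency in circulation +£221M
Commercial banking system:
  Assets:      Reserves at CB +£2030M, Securities −£1309M
  Liabilities: Checkable deposits +£721M
So the change in checkable deposits held by the non-bank public at commercial banks is +£721 million.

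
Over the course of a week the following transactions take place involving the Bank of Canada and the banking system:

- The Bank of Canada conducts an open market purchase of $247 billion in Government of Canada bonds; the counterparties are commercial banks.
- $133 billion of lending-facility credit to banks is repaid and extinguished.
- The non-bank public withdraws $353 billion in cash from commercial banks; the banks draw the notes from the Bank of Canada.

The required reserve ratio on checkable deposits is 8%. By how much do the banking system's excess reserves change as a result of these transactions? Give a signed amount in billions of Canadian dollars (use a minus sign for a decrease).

-$210.76 billion

OMO purchase (from banks) $247 billion: reserves +$247B, deposits 0.
Discount-window repayment $133 billion: reserves −$133B, deposits 0.
Currency withdrawal $353 billion: reserves −$353B, deposits −$353B.
Totals: Δreserves = −$239B, Δdeposits = −$353B.
Δrequired reserves = 8% × −$353B = −$28.24B.
Δexcess reserves = Δreserves − Δrequired = −$239B − (−$28.24B) = -$210.76 billion.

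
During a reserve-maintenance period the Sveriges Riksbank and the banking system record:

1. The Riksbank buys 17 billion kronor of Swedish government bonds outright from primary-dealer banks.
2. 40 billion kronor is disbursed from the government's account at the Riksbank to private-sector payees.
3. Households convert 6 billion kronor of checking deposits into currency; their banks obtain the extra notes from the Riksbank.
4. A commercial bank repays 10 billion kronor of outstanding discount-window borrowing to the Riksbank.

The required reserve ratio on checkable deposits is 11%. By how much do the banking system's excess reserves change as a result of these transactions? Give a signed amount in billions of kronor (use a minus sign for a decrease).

OMO purchase (from banks) 17 billion kronor: reserves +17B, deposits 0.
Government spending 40 billion kronor: reserves +40B, deposits +40B.
Currency withdrawal 6 billion kronor: reserves −6B, deposits −6B.
Discount-window repayment 10 billion kronor: reserves −10B, deposits 0.
Totals: Δreserves = +41B, Δdeposits = +34B.
Δrequired reserves = 11% × +34B = +3.74B.
Δexcess reserves = Δreserves − Δrequired = +41B − (+3.74B) = +37.26 billion.

+37.26 billion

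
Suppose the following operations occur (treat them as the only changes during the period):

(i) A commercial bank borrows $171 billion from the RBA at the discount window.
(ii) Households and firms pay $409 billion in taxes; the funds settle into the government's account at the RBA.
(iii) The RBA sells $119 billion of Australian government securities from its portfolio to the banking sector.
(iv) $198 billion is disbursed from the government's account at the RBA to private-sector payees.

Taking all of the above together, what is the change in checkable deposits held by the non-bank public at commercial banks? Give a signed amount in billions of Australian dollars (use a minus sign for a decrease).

-$211 billion

Discount-window loan $171 billion: the counterparty is a bank, so public deposits are unchanged → 0.
Government account inflow $409 billion: non-bank counterparties' bank balances fall → −$409B.
OMO sale (to banks) $119 billion: the counterparty is a bank, so public deposits are unchanged → 0.
Government spending $198 billion: non-bank counterparties' bank balances rise → +$198B.
Net: 0 − 409 + 0 + 198 = -$211 billion.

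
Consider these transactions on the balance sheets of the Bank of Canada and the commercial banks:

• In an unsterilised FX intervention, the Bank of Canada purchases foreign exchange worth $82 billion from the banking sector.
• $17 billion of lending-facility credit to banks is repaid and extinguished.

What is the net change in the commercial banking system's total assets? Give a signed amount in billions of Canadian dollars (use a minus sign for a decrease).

-$17 billion

FX purchase $82 billion: just an asset swap on bank balance sheets → 0.
Discount-window repayment $17 billion: bank balance sheets shrink → −$17B.
Net: 0 − 17 = -$17 billion.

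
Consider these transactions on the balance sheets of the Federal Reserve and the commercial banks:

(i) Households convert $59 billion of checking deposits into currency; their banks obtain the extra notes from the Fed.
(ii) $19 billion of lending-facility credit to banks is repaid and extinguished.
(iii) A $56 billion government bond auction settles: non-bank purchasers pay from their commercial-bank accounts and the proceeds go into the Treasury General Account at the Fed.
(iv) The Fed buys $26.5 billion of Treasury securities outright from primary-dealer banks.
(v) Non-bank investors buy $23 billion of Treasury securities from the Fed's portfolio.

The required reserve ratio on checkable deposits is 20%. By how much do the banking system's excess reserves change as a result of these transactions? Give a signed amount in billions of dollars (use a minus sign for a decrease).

Currency withdrawal $59 billion: reserves −$59B, deposits −$59B.
Discount-window repayment $19 billion: reserves −$19B, deposits 0.
Government account inflow $56 billion: reserves −$56B, deposits −$56B.
OMO purchase (from banks) $26.5 billion: reserves +$26.5B, deposits 0.
Asset sale (to non-banks) $23 billion: reserves −$23B, deposits −$23B.
Totals: Δreserves = −$130.5B, Δdeposits = −$138B.
Δrequired reserves = 20% × −$138B = −$27.6B.
Δexcess reserves = Δreserves − Δrequired = −$130.5B − (−$27.6B) = -$102.9 billion.

-$102.9 billion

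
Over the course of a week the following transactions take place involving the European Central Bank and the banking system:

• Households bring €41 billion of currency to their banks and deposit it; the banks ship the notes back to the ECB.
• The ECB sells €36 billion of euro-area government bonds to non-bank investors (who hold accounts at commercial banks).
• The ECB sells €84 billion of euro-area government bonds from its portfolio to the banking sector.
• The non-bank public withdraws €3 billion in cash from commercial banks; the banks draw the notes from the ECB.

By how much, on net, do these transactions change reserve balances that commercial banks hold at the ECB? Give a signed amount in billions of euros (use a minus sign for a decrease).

Currency deposit €41 billion: returned notes are swapped for reserve credit → +€41B.
Asset sale (to non-banks) €36 billion: the non-bank buyers' banks settle from reserves → −€36B.
OMO sale (to banks) €84 billion: the buying banks pay out of their reserve balances → −€84B.
Currency withdrawal €3 billion: banks swap reserves for currency → −€3B.
Net: 41 − 36 − 84 − 3 = -€82 billion.

-€82 billion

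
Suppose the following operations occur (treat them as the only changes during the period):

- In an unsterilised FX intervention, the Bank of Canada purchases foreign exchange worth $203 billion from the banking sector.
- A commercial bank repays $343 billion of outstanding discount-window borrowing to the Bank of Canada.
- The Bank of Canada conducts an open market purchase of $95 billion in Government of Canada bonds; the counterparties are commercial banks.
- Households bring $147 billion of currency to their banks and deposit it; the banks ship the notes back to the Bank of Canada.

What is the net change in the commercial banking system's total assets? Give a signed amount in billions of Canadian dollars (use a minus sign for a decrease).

Bank of Canada balance sheet:
  Assets:      Securities +$95B, Loans to banks −$343B, Foreign assets +$203B
  Liabilities: Bank reserves +$102B, Currency in circulation −$147B
Commercial banking system:
  Assets:      Reserves at CB +$102B, Securities −$95B, Foreign assets −$203B
  Liabilities: Checkable deposits +$147B, Borrowings from CB −$343B
Change in total bank assets = -$196 billion.

-$196 billion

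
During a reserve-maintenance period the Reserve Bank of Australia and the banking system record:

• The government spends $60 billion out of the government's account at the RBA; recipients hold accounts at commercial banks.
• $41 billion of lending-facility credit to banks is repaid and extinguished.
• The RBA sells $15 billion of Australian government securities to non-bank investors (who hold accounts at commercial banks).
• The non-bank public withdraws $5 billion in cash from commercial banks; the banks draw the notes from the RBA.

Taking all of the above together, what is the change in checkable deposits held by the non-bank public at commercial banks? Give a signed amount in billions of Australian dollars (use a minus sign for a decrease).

Government spending $60 billion: non-bank counterparties' bank balances rise → +$60B.
Discount-window repayment $41 billion: the counterparty is a bank, so public deposits are unchanged → 0.
Asset sale (to non-banks) $15 billion: non-bank counterparties' bank balances fall → −$15B.
Currency withdrawal $5 billion: non-bank counterparties' bank balances fall → −$5B.
Net: 60 + 0 − 15 − 5 = +$40 billion.

+$40 billion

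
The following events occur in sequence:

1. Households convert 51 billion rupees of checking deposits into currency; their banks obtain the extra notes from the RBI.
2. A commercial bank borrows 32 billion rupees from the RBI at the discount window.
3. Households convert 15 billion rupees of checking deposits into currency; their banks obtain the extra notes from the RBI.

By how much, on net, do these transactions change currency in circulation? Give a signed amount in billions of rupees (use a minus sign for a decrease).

RBI balance sheet:
  Assets:      Loans to banks +32B
  Liabilities: Bank reserves −34B, Currency in circulation +66B
So the change in currency in circulation is +66 billion.

+66 billion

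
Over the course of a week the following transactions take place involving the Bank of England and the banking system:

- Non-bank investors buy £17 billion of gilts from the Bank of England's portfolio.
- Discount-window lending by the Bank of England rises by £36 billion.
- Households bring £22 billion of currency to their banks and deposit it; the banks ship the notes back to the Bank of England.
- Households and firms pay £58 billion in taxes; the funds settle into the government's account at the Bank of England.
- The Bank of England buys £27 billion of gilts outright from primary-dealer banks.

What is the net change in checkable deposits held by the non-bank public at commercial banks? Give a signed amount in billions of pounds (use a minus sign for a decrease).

Bank of England balance sheet:
  Assets:      Securities +£10B, Loans to banks +£36B
  Liabilities: Bank reserves +£10B, Currency in circulation −£22B, Government deposits +£58B
Commercial banking system:
  Assets:      Reserves at CB +£10B, Securities −£27B
  Liabilities: Checkable deposits −£53B, Borrowings from CB +£36B
So the change in checkable deposits held by the non-bank public at commercial banks is -£53 billion.

-£53 billion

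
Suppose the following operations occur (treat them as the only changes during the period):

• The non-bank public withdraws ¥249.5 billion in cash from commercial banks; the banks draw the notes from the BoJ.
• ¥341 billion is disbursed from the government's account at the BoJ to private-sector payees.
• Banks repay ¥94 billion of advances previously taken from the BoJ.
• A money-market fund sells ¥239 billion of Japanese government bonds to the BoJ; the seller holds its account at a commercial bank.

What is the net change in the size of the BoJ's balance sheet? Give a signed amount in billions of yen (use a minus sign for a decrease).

+¥145 billion

Currency withdrawal ¥249.5 billion: only the composition of liabilities changes → 0.
Government spending ¥341 billion: only the composition of liabilities changes → 0.
Discount-window repayment ¥94 billion: a BoJ asset is shed → −¥94B.
Asset purchase (from non-banks) ¥239 billion: a BoJ asset is acquired → +¥239B.
Net: 0 + 0 − 94 + 239 = +¥145 billion.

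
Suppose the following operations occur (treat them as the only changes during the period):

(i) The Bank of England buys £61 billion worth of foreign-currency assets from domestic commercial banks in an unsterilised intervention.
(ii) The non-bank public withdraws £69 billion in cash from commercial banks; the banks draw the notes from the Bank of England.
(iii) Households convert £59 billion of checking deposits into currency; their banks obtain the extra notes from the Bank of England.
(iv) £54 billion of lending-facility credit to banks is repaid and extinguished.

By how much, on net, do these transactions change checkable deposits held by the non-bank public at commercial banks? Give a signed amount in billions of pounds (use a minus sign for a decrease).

Bank of England balance sheet:
  Assets:      Loans to banks −£54B, Foreign assets +£61B
  Liabilities: Bank reserves −£121B, Currency in circulation +£128B
Commercial banking system:
  Assets:      Reserves at CB −£121B, Foreign assets −£61B
  Liabilities: Checkable deposits −£128B, Borrowings from CB −£54B
So the change in checkable deposits held by the non-bank public at commercial banks is -£128 billion.

-£128 billion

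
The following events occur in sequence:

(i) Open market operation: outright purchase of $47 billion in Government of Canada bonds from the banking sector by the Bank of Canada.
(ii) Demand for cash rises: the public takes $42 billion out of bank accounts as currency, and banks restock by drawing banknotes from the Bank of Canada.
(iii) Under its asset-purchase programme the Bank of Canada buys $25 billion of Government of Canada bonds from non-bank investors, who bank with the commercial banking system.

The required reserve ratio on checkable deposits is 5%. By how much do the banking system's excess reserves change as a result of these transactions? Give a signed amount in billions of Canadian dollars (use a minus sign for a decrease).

+$30.85 billion

OMO purchase (from banks) $47 billion: reserves +$47B, deposits 0.
Currency withdrawal $42 billion: reserves −$42B, deposits −$42B.
Asset purchase (from non-banks) $25 billion: reserves +$25B, deposits +$25B.
Totals: Δreserves = +$30B, Δdeposits = −$17B.
Δrequired reserves = 5% × −$17B = −$0.85B.
Δexcess reserves = Δreserves − Δrequired = +$30B − (−$0.85B) = +$30.85 billion.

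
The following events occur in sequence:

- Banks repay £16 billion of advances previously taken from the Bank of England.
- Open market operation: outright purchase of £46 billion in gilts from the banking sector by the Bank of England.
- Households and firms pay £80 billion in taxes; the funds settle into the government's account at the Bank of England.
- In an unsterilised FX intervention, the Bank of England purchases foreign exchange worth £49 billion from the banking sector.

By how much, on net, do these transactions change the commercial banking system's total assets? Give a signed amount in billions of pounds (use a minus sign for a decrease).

Bank of England balance sheet:
  Assets:      Securities +£46B, Loans to banks −£16B, Foreign assets +£49B
  Liabilities: Bank reserves −£1B, Government deposits +£80B
Commercial banking system:
  Assets:      Reserves at CB −£1B, Securities −£46B, Foreign assets −£49B
  Liabilities: Checkable deposits −£80B, Borrowings from CB −£16B
Change in total bank assets = -£96 billion.

-£96 billion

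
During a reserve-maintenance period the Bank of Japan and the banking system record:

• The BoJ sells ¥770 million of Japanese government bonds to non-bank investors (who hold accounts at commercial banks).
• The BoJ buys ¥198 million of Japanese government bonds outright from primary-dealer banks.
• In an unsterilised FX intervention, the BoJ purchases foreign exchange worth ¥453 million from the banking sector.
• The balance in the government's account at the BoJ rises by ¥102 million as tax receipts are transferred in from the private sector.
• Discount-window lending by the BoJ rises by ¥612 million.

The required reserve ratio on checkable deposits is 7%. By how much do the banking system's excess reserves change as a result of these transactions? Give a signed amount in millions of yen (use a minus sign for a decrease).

+¥452.04 million

Asset sale (to non-banks) ¥770 million: reserves −¥770M, deposits −¥770M.
OMO purchase (from banks) ¥198 million: reserves +¥198M, deposits 0.
FX purchase ¥453 million: reserves +¥453M, deposits 0.
Government account inflow ¥102 million: reserves −¥102M, deposits −¥102M.
Discount-window loan ¥612 million: reserves +¥612M, deposits 0.
Totals: Δreserves = +¥391M, Δdeposits = −¥872M.
Δrequired reserves = 7% × −¥872M = −¥61.04M.
Δexcess reserves = Δreserves − Δrequired = +¥391M − (−¥61.04M) = +¥452.04 million.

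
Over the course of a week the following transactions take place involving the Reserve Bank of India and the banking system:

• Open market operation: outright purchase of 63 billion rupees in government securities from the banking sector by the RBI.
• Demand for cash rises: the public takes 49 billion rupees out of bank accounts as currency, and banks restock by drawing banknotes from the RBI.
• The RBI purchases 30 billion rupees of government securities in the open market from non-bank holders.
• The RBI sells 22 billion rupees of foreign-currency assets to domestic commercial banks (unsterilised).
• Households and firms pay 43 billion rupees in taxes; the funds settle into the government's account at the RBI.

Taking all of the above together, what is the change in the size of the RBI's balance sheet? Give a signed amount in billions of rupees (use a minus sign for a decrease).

+71 billion

OMO purchase (from banks) 63 billion rupees: an RBI asset is acquired → +63B.
Currency withdrawal 49 billion rupees: only the composition of liabilities changes → 0.
Asset purchase (from non-banks) 30 billion rupees: an RBI asset is acquired → +30B.
FX sale 22 billion rupees: an RBI asset is shed → −22B.
Government account inflow 43 billion rupees: only the composition of liabilities changes → 0.
Net: 63 + 0 + 30 − 22 + 0 = +71 billion.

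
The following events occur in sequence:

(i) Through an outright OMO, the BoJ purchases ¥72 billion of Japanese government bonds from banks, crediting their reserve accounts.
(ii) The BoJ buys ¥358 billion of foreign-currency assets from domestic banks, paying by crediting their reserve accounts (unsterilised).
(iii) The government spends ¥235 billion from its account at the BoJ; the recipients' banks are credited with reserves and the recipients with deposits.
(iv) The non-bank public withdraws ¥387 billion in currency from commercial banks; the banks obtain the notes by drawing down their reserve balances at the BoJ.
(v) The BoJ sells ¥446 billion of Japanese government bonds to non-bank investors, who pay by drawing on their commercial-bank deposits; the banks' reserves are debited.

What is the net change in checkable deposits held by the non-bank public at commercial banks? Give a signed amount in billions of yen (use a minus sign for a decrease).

-¥598 billion

BoJ balance sheet:
  Assets:      Securities −¥374B, Foreign assets +¥358B
  Liabilities: Bank reserves −¥168B, Currency in circulation +¥387B, Government deposits −¥235B
Commercial banking system:
  Assets:      Reserves at CB −¥168B, Securities −¥72B, Foreign assets −¥358B
  Liabilities: Checkable deposits −¥598B
So the change in checkable deposits held by the non-bank public at commercial banks is -¥598 billion.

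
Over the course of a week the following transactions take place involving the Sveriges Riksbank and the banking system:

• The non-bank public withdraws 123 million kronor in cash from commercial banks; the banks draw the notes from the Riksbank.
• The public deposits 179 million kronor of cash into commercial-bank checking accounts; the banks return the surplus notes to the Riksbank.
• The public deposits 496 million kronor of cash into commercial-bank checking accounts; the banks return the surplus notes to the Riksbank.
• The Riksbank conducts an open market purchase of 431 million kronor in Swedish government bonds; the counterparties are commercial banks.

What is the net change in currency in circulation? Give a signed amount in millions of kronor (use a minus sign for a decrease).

Riksbank balance sheet:
  Assets:      Securities +431M
  Liabilities: Bank reserves +983M, Currency in circulation −552M
So the change in currency in circulation is -552 million.

-552 million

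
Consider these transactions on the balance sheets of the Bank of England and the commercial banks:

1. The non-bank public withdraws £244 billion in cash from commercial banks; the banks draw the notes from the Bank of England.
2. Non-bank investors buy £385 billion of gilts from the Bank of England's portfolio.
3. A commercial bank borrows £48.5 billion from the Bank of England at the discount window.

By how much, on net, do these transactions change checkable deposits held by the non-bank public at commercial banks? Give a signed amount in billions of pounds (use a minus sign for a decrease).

-£629 billion

Currency withdrawal £244 billion: non-bank counterparties' bank balances fall → −£244B.
Asset sale (to non-banks) £385 billion: non-bank counterparties' bank balances fall → −£385B.
Discount-window loan £48.5 billion: the counterparty is a bank, so public deposits are unchanged → 0.
Net: −244 − 385 + 0 = -£629 billion.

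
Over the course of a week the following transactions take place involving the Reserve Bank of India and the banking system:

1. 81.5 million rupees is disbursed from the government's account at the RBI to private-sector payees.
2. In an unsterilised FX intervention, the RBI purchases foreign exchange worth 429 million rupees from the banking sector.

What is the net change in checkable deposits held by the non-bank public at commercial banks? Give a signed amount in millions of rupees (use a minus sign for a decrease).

RBI balance sheet:
  Assets:      Foreign assets +429M
  Liabilities: Bank reserves +510.5M, Government deposits −81.5M
Commercial banking system:
  Assets:      Reserves at CB +510.5M, Foreign assets −429M
  Liabilities: Checkable deposits +81.5M
So the change in checkable deposits held by the non-bank public at commercial banks is +81.5 million.

+81.5 million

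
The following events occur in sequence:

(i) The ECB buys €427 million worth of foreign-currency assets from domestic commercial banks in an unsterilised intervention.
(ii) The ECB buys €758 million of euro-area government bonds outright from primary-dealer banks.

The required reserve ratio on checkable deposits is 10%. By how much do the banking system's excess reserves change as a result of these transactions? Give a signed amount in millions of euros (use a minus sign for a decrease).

+€1185 million

FX purchase €427 million: reserves +€427M, deposits 0.
OMO purchase (from banks) €758 million: reserves +€758M, deposits 0.
Totals: Δreserves = +€1185M, Δdeposits = 0.
Δrequired reserves = 10% × 0 = 0.
Δexcess reserves = Δreserves − Δrequired = +€1185M − (0) = +€1185 million.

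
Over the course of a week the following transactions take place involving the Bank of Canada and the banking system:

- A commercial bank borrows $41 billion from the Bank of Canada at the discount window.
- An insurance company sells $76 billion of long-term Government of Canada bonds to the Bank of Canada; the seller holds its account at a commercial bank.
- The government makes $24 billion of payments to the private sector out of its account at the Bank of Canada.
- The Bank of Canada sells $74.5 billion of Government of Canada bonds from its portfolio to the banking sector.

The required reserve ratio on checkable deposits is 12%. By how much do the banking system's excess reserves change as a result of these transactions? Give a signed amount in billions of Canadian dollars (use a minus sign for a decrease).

+$54.5 billion

Discount-window loan $41 billion: reserves +$41B, deposits 0.
Asset purchase (from non-banks) $76 billion: reserves +$76B, deposits +$76B.
Government spending $24 billion: reserves +$24B, deposits +$24B.
OMO sale (to banks) $74.5 billion: reserves −$74.5B, deposits 0.
Totals: Δreserves = +$66.5B, Δdeposits = +$100B.
Δrequired reserves = 12% × +$100B = +$12B.
Δexcess reserves = Δreserves − Δrequired = +$66.5B − (+$12B) = +$54.5 billion.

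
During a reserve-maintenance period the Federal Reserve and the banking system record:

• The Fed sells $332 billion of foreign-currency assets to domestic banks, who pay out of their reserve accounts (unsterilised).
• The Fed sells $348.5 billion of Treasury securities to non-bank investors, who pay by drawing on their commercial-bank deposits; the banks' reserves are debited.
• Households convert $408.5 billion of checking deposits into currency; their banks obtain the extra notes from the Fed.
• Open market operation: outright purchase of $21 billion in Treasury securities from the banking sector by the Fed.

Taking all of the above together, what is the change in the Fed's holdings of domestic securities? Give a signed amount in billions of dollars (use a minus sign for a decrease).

-$327.5 billion

FX sale $332 billion: the Fed's securities portfolio is untouched → 0.
Asset sale (to non-banks) $348.5 billion: securities removed from the Fed's portfolio → −$348.5B.
Currency withdrawal $408.5 billion: the Fed's securities portfolio is untouched → 0.
OMO purchase (from banks) $21 billion: securities added to the Fed's portfolio → +$21B.
Net: 0 − 348.5 + 0 + 21 = -$327.5 billion.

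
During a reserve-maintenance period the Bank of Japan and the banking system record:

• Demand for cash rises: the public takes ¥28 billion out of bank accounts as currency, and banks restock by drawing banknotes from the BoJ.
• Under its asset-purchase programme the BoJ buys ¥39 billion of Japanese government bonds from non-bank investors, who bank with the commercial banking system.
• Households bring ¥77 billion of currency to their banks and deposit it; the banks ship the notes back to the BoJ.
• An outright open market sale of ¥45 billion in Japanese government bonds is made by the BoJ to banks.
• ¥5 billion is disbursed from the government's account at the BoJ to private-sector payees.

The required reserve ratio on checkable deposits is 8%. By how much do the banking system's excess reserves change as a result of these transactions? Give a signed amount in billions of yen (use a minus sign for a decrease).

+¥40.56 billion

Currency withdrawal ¥28 billion: reserves −¥28B, deposits −¥28B.
Asset purchase (from non-banks) ¥39 billion: reserves +¥39B, deposits +¥39B.
Currency deposit ¥77 billion: reserves +¥77B, deposits +¥77B.
OMO sale (to banks) ¥45 billion: reserves −¥45B, deposits 0.
Government spending ¥5 billion: reserves +¥5B, deposits +¥5B.
Totals: Δreserves = +¥48B, Δdeposits = +¥93B.
Δrequired reserves = 8% × +¥93B = +¥7.44B.
Δexcess reserves = Δreserves − Δrequired = +¥48B − (+¥7.44B) = +¥40.56 billion.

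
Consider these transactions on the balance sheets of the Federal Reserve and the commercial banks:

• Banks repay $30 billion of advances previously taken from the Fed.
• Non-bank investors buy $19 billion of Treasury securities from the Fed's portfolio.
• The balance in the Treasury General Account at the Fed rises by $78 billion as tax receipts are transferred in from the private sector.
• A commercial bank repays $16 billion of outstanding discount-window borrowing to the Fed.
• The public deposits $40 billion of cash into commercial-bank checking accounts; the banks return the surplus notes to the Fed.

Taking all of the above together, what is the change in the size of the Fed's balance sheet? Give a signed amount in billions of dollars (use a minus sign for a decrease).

Discount-window repayment $30 billion: a Fed asset is shed → −$30B.
Asset sale (to non-banks) $19 billion: a Fed asset is shed → −$19B.
Government account inflow $78 billion: only the composition of liabilities changes → 0.
Discount-window repayment $16 billion: a Fed asset is shed → −$16B.
Currency deposit $40 billion: only the composition of liabilities changes → 0.
Net: −30 − 19 + 0 − 16 + 0 = -$65 billion.

-$65 billion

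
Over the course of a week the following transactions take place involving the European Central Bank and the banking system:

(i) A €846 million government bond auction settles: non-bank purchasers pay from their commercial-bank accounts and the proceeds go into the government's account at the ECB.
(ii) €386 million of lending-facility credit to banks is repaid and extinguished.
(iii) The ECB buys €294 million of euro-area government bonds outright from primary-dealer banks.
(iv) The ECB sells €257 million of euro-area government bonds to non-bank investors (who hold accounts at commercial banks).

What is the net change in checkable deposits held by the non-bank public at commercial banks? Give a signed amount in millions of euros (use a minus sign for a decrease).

-€1103 million

Government account inflow €846 million: non-bank counterparties' bank balances fall → −€846M.
Discount-window repayment €386 million: the counterparty is a bank, so public deposits are unchanged → 0.
OMO purchase (from banks) €294 million: the counterparty is a bank, so public deposits are unchanged → 0.
Asset sale (to non-banks) €257 million: non-bank counterparties' bank balances fall → −€257M.
Net: −846 + 0 + 0 − 257 = -€1103 million.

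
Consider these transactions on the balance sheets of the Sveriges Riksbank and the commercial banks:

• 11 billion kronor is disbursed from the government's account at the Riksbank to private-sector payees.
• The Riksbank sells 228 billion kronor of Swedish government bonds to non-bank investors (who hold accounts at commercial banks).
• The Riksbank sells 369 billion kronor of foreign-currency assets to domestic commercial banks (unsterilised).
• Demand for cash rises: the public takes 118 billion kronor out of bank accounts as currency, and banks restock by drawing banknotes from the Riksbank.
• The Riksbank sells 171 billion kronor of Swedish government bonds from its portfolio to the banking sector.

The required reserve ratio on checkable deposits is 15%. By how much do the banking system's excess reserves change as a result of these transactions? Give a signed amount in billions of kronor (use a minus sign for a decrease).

Government spending 11 billion kronor: reserves +11B, deposits +11B.
Asset sale (to non-banks) 228 billion kronor: reserves −228B, deposits −228B.
FX sale 369 billion kronor: reserves −369B, deposits 0.
Currency withdrawal 118 billion kronor: reserves −118B, deposits −118B.
OMO sale (to banks) 171 billion kronor: reserves −171B, deposits 0.
Totals: Δreserves = −875B, Δdeposits = −335B.
Δrequired reserves = 15% × −335B = −50.25B.
Δexcess reserves = Δreserves − Δrequired = −875B − (−50.25B) = -824.75 billion.

-824.75 billion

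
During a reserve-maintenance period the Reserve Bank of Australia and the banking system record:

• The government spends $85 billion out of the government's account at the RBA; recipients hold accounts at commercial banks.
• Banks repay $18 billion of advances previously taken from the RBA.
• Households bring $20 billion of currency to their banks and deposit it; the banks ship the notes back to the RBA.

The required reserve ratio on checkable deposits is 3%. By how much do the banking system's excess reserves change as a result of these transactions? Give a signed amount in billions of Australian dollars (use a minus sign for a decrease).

+$83.85 billion

Government spending $85 billion: reserves +$85B, deposits +$85B.
Discount-window repayment $18 billion: reserves −$18B, deposits 0.
Currency deposit $20 billion: reserves +$20B, deposits +$20B.
Totals: Δreserves = +$87B, Δdeposits = +$105B.
Δrequired reserves = 3% × +$105B = +$3.15B.
Δexcess reserves = Δreserves − Δrequired = +$87B − (+$3.15B) = +$83.85 billion.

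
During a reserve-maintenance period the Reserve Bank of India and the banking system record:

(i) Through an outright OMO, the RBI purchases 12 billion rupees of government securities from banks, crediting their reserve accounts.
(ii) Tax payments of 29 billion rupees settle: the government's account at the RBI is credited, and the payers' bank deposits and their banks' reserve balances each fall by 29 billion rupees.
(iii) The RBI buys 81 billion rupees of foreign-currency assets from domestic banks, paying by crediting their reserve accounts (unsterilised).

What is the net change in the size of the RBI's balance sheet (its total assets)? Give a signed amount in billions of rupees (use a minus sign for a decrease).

+93 billion

RBI balance sheet:
  Assets:      Securities +12B, Foreign assets +81B
  Liabilities: Bank reserves +64B, Government deposits +29B
Commercial banking system:
  Assets:      Reserves at CB +64B, Securities −12B, Foreign assets −81B
  Liabilities: Checkable deposits −29B
Change in total RBI assets = +93 billion.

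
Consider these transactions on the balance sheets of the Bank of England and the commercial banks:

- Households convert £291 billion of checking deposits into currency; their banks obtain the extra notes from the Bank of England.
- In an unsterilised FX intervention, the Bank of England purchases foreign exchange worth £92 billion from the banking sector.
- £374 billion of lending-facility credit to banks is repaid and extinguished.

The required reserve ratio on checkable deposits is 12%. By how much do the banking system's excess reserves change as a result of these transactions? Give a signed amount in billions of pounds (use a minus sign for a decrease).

-£538.08 billion

Currency withdrawal £291 billion: reserves −£291B, deposits −£291B.
FX purchase £92 billion: reserves +£92B, deposits 0.
Discount-window repayment £374 billion: reserves −£374B, deposits 0.
Totals: Δreserves = −£573B, Δdeposits = −£291B.
Δrequired reserves = 12% × −£291B = −£34.92B.
Δexcess reserves = Δreserves − Δrequired = −£573B − (−£34.92B) = -£538.08 billion.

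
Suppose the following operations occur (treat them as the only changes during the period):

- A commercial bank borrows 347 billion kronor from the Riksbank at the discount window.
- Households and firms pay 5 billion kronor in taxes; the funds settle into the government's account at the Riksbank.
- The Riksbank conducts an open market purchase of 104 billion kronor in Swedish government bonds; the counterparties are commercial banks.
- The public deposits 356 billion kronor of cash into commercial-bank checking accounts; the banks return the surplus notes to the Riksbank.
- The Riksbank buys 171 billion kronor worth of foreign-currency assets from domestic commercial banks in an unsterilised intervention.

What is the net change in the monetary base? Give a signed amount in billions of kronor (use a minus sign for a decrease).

Riksbank balance sheet:
  Assets:      Securities +104B, Loans to banks +347B, Foreign assets +171B
  Liabilities: Bank reserves +973B, Currency in circulation −356B, Government deposits +5B
Monetary base = currency + reserves: −356B + (+973B) = +617 billion.

+617 billion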